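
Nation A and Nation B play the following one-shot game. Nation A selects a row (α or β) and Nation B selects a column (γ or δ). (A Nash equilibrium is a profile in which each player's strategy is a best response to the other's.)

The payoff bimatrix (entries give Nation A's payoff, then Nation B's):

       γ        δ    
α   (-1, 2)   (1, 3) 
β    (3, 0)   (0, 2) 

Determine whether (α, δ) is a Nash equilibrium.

At (α, δ), Nation A earns 1; switching to β would give 0, so Nation A has no profitable deviation.
Nation B earns 3; switching to γ would give 2, so Nation B has no profitable deviation.
Neither player can gain by a unilateral deviation, so this profile is a Nash equilibrium.

Yes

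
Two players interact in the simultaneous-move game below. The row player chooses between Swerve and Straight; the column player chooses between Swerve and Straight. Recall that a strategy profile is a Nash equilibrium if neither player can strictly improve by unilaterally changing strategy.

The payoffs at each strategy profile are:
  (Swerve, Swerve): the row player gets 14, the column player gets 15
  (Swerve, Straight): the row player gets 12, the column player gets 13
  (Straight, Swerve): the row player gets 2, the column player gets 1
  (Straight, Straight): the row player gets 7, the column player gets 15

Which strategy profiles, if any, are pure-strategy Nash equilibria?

(Swerve, Swerve): the row player gets 14 ≥ 2 from Straight, and the column player gets 15 ≥ 13 from Straight — Nash equilibrium.
(Swerve, Straight): the column player prefers Swerve (15 > 13) — not an equilibrium.
(Straight, Swerve): the row player prefers Swerve (14 > 2); the column player prefers Straight (15 > 1) — not an equilibrium.
(Straight, Straight): the row player prefers Swerve (12 > 7) — not an equilibrium.

(Swerve, Swerve)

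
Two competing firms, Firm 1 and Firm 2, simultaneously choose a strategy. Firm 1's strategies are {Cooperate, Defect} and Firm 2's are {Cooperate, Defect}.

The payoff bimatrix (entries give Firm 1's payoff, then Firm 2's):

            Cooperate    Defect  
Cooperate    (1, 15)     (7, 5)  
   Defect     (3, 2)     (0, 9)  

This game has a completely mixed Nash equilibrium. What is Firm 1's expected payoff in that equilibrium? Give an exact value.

First find y, the probability Firm 2 plays Cooperate, from Firm 1's indifference between Cooperate and Defect: y + 7(1−y) = 3y, giving y = 7/9.
Since Firm 1 is indifferent in equilibrium, Firm 1's expected payoff equals the payoff from either row against (7/9, 2/9). Using Cooperate: (7/9) + 7(2/9) = 7/3.

7/3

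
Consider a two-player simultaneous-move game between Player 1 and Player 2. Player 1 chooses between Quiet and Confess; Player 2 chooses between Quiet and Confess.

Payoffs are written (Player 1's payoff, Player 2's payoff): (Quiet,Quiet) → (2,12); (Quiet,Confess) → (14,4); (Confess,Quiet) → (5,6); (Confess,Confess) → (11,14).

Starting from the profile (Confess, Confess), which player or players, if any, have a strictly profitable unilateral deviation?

Player 1

Player 1 at (Confess, Confess) earns 11; deviating to Quiet yields 14 — a strict improvement.
Player 2 earns 14; deviating to Quiet yields 6 — not better.
Only Player 1 has a strictly profitable deviation.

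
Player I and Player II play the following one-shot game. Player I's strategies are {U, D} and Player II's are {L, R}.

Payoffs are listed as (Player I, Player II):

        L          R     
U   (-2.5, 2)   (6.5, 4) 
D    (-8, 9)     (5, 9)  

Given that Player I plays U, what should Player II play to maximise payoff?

R

Against U, Player II earns 2 from L and 4 from R.
So R is the best response.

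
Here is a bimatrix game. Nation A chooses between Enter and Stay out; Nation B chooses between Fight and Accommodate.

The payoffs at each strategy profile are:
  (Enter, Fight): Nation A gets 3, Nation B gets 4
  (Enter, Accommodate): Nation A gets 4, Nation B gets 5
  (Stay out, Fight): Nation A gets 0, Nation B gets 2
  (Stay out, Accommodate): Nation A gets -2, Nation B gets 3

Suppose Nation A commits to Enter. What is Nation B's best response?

Accommodate

Against Enter, Nation B earns 4 from Fight and 5 from Accommodate.
So Accommodate is the best response.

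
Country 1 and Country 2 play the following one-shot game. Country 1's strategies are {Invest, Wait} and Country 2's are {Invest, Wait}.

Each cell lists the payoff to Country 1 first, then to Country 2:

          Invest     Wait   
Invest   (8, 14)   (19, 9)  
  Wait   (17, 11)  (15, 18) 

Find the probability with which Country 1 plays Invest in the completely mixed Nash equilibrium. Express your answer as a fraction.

Let p be the probability that Country 1 plays Invest. In a completely mixed equilibrium, Country 2 must be indifferent between Invest and Wait.
Country 2's expected payoff from Invest is 14p + 11(1−p); from Wait it is 9p + 18(1−p).
Setting these equal: 3p + 11 = −9p + 18, so p = 7/12.

7/12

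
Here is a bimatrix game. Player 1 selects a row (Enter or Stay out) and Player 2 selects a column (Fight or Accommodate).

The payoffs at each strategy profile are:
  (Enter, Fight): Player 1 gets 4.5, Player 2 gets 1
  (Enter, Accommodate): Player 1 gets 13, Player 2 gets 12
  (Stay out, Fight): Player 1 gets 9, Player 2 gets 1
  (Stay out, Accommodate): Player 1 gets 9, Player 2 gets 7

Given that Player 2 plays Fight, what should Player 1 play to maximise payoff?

Against Fight, Player 1 earns 4.5 from Enter and 9 from Stay out.
So Stay out is the best response.

Stay out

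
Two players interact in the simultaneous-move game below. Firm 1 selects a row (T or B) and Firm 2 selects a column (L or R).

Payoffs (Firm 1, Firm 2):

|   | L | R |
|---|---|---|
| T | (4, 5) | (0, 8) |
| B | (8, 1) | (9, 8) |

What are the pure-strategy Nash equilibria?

(T, L): Firm 1 prefers B (8 > 4); Firm 2 prefers R (8 > 5) — not an equilibrium.
(T, R): Firm 1 prefers B (9 > 0) — not an equilibrium.
(B, L): Firm 2 prefers R (8 > 1) — not an equilibrium.
(B, R): Firm 1 gets 9 ≥ 0 from T, and Firm 2 gets 8 ≥ 1 from L — Nash equilibrium.

(B, R)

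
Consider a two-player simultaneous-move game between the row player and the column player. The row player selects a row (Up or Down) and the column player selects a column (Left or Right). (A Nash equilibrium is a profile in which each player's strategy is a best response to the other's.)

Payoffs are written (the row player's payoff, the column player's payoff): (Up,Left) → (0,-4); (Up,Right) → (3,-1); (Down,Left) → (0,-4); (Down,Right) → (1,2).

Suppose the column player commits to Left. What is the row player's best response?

either — both Up and Down are best responses

Against Left, the row player earns 0 from Up and 0 from Down.
So either strategy is a best response.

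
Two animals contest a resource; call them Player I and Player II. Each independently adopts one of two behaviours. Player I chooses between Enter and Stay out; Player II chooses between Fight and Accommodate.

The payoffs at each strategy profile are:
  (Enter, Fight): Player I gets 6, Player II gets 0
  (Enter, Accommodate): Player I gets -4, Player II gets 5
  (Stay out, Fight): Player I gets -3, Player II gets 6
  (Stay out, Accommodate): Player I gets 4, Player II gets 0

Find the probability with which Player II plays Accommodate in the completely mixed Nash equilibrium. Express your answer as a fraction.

Let y be the probability that Player II plays Fight. In a completely mixed equilibrium, Player I must be indifferent between Enter and Stay out.
Player I's expected payoff from Enter is 6y − 4(1−y); from Stay out it is −3y + 4(1−y).
Setting these equal: 10y − 4 = −7y + 4, so y = 8/17.
Therefore Player II plays Accommodate with probability 1 − 8/17 = 9/17.

9/17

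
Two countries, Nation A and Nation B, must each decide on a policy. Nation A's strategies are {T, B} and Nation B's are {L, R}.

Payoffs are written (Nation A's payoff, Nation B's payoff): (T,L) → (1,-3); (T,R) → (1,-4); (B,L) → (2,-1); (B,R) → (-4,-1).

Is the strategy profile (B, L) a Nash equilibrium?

At (B, L), Nation A earns 2; switching to T would give 1, so Nation A has no profitable deviation.
Nation B earns -1; switching to R would give -1, so Nation B has no profitable deviation.
Neither player can gain by a unilateral deviation, so this profile is a Nash equilibrium.

Yes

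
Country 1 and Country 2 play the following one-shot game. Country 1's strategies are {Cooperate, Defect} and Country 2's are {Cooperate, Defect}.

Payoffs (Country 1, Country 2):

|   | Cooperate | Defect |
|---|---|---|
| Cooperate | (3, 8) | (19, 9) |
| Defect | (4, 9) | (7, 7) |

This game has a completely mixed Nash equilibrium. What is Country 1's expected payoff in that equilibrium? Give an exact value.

55/13

First find y, the probability Country 2 plays Cooperate, from Country 1's indifference between Cooperate and Defect: 3y + 19(1−y) = 4y + 7(1−y), giving y = 12/13.
Since Country 1 is indifferent in equilibrium, Country 1's expected payoff equals the payoff from either row against (12/13, 1/13). Using Cooperate: 3(12/13) + 19(1/13) = 55/13.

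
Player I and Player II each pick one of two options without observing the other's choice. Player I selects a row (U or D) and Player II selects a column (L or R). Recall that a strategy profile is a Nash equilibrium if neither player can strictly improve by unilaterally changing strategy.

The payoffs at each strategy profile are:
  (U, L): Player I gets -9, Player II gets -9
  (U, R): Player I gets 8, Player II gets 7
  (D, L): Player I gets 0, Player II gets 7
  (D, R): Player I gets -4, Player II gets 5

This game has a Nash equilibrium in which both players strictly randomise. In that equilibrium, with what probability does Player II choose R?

Let y be the probability that Player II plays L. In a completely mixed equilibrium, Player I must be indifferent between U and D.
Player I's expected payoff from U is −9y + 8(1−y); from D it is −4(1−y).
Setting these equal: −17y + 8 = 4y − 4, so y = 4/7.
Therefore Player II plays R with probability 1 − 4/7 = 3/7.

3/7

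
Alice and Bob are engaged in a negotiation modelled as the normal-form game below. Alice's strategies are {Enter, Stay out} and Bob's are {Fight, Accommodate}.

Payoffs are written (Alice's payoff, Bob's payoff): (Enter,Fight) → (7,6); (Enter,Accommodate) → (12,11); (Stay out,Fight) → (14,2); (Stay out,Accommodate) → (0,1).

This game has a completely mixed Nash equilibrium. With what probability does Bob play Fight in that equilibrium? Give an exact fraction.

Let y be the probability that Bob plays Fight. In a completely mixed equilibrium, Alice must be indifferent between Enter and Stay out.
Alice's expected payoff from Enter is 7y + 12(1−y); from Stay out it is 14y.
Setting these equal: −5y + 12 = 14y, so y = 12/19.

12/19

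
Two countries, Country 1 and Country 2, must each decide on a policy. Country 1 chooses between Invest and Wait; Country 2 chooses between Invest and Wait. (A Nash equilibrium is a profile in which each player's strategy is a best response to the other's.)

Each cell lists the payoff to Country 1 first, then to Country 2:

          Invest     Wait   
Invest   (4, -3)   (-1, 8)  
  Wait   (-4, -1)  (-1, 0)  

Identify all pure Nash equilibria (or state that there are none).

(Invest, Wait) and (Wait, Wait)

(Invest, Invest): Country 2 prefers Wait (8 > -3) — not an equilibrium.
(Invest, Wait): Country 1 gets -1 ≥ -1 from Wait, and Country 2 gets 8 ≥ -3 from Invest — Nash equilibrium.
(Wait, Invest): Country 1 prefers Invest (4 > -4); Country 2 prefers Wait (0 > -1) — not an equilibrium.
(Wait, Wait): Country 1 gets -1 ≥ -1 from Invest, and Country 2 gets 0 ≥ -1 from Invest — Nash equilibrium.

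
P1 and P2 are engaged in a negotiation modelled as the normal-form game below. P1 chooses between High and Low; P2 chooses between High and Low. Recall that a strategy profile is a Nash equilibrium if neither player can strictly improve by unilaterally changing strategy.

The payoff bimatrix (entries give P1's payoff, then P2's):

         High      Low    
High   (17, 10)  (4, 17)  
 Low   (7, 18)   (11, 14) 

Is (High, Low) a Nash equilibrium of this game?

At (High, Low), P1 earns 4; switching to Low would give 11, so P1 would deviate.
P2 earns 17; switching to High would give 10, so P2 has no profitable deviation.
Since at least one player can profitably deviate, this is not a Nash equilibrium.

No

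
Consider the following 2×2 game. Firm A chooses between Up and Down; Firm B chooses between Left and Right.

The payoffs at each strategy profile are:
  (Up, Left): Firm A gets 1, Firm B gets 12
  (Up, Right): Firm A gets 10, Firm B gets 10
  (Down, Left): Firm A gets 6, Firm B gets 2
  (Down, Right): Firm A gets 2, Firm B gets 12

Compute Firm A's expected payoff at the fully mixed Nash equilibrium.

58/13

First find q, the probability Firm B plays Left, from Firm A's indifference between Up and Down: q + 10(1−q) = 6q + 2(1−q), giving q = 8/13.
Since Firm A is indifferent in equilibrium, Firm A's expected payoff equals the payoff from either row against (8/13, 5/13). Using Up: (8/13) + 10(5/13) = 58/13.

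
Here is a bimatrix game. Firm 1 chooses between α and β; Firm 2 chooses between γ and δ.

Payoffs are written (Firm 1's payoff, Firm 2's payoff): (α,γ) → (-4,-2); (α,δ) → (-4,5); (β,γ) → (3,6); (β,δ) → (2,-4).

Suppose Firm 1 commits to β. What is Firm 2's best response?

Against β, Firm 2 earns 6 from γ and -4 from δ.
So γ is the best response.

γ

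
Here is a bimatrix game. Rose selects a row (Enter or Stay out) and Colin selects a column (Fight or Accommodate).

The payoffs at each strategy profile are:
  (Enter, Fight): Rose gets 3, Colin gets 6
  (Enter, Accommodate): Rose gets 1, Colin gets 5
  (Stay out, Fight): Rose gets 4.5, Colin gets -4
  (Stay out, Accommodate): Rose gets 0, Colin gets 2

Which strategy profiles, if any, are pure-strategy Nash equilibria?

(Enter, Fight): Rose prefers Stay out (4.5 > 3) — not an equilibrium.
(Enter, Accommodate): Colin prefers Fight (6 > 5) — not an equilibrium.
(Stay out, Fight): Colin prefers Accommodate (2 > -4) — not an equilibrium.
(Stay out, Accommodate): Rose prefers Enter (1 > 0) — not an equilibrium.

none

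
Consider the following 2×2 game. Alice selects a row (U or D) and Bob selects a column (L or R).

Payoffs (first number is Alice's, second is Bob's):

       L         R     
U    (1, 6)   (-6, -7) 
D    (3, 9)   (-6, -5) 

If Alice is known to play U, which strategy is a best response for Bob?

Against U, Bob earns 6 from L and -7 from R.
So L is the best response.

L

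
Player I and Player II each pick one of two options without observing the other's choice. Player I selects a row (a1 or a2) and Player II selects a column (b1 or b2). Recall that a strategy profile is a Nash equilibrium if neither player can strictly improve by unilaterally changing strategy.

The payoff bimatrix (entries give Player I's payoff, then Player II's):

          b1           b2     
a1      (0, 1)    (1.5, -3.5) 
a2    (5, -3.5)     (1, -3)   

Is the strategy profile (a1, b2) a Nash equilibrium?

No

At (a1, b2), Player I earns 1.5; switching to a2 would give 1, so Player I has no profitable deviation.
Player II earns -3.5; switching to b1 would give 1, so Player II would deviate.
Since at least one player can profitably deviate, this is not a Nash equilibrium.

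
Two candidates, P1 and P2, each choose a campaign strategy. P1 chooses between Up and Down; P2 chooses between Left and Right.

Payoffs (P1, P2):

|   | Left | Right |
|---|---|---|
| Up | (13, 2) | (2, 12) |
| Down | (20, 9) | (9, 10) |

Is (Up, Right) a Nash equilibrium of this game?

At (Up, Right), P1 earns 2; switching to Down would give 9, so P1 would deviate.
P2 earns 12; switching to Left would give 2, so P2 has no profitable deviation.
Since at least one player can profitably deviate, this is not a Nash equilibrium.

No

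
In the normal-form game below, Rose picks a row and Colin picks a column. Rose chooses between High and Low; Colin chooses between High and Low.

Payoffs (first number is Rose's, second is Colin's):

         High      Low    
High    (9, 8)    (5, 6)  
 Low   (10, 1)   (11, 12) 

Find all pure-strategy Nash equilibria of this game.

(High, High): Rose prefers Low (10 > 9) — not an equilibrium.
(High, Low): Rose prefers Low (11 > 5); Colin prefers High (8 > 6) — not an equilibrium.
(Low, High): Colin prefers Low (12 > 1) — not an equilibrium.
(Low, Low): Rose gets 11 ≥ 5 from High, and Colin gets 12 ≥ 1 from High — Nash equilibrium.

(Low, Low)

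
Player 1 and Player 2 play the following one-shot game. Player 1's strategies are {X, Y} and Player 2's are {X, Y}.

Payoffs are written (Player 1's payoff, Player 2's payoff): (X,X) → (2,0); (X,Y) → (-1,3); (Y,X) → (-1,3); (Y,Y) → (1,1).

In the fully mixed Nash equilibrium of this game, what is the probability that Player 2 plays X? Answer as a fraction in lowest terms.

Let y be the probability that Player 2 plays X. In a completely mixed equilibrium, Player 1 must be indifferent between X and Y.
Player 1's expected payoff from X is 2y − (1−y); from Y it is −y + (1−y).
Setting these equal: 3y − 1 = −2y + 1, so y = 2/5.

2/5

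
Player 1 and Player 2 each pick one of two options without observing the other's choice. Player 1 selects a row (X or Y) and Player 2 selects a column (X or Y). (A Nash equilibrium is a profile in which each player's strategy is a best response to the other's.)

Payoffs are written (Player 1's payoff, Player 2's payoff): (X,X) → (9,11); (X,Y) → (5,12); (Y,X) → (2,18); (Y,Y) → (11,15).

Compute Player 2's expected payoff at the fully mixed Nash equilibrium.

First find x, the probability Player 1 plays X, from Player 2's indifference between X and Y: 11x + 18(1−x) = 12x + 15(1−x), giving x = 3/4.
Since Player 2 is indifferent in equilibrium, Player 2's expected payoff equals the payoff from either column against (3/4, 1/4). Using X: 11(3/4) + 18(1/4) = 51/4.

51/4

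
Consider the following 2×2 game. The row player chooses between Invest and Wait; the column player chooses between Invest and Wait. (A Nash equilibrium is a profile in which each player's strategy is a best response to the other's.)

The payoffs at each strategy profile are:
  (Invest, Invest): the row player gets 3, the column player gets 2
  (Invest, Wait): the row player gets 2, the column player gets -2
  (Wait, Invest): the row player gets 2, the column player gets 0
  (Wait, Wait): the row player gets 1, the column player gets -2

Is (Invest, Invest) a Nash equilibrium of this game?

At (Invest, Invest), the row player earns 3; switching to Wait would give 2, so the row player has no profitable deviation.
The column player earns 2; switching to Wait would give -2, so the column player has no profitable deviation.
Neither player can gain by a unilateral deviation, so this profile is a Nash equilibrium.

Yes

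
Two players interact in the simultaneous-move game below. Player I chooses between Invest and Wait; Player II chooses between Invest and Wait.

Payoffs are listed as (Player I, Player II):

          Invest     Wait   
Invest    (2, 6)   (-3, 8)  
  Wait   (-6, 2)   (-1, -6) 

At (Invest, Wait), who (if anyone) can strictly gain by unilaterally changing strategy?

Player I at (Invest, Wait) earns -3; deviating to Wait yields -1 — a strict improvement.
Player II earns 8; deviating to Invest yields 6 — not better.
Only Player I has a strictly profitable deviation.

Player I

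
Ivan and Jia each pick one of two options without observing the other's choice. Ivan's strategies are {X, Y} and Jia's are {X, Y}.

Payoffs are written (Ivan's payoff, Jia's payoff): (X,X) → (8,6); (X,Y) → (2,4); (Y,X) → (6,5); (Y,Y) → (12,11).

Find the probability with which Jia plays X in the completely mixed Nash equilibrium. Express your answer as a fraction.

Let y be the probability that Jia plays X. In a completely mixed equilibrium, Ivan must be indifferent between X and Y.
Ivan's expected payoff from X is 8y + 2(1−y); from Y it is 6y + 12(1−y).
Setting these equal: 6y + 2 = −6y + 12, so y = 5/6.

5/6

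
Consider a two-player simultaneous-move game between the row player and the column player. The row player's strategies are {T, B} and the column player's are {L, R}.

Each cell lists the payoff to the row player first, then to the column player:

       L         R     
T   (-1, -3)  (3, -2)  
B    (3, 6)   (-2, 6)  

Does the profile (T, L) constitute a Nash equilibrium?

No

At (T, L), the row player earns -1; switching to B would give 3, so the row player would deviate.
The column player earns -3; switching to R would give -2, so the column player would deviate.
Since at least one player can profitably deviate, this is not a Nash equilibrium.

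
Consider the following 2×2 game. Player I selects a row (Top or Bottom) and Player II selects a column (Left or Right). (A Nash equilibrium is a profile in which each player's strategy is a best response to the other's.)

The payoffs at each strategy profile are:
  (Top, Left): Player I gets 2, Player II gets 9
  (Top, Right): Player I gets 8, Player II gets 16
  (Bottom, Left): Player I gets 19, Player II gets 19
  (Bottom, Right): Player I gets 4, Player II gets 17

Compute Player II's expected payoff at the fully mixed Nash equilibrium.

First find x, the probability Player I plays Top, from Player II's indifference between Left and Right: 9x + 19(1−x) = 16x + 17(1−x), giving x = 2/9.
Since Player II is indifferent in equilibrium, Player II's expected payoff equals the payoff from either column against (2/9, 7/9). Using Left: 9(2/9) + 19(7/9) = 151/9.

151/9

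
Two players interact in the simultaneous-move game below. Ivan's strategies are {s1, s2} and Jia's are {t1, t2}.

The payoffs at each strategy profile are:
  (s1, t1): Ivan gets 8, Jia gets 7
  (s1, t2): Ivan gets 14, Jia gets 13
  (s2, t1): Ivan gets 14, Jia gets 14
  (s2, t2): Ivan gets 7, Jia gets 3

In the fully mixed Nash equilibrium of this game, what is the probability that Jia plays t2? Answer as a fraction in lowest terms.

6/13

Let y be the probability that Jia plays t1. In a completely mixed equilibrium, Ivan must be indifferent between s1 and s2.
Ivan's expected payoff from s1 is 8y + 14(1−y); from s2 it is 14y + 7(1−y).
Setting these equal: −6y + 14 = 7y + 7, so y = 7/13.
Therefore Jia plays t2 with probability 1 − 7/13 = 6/13.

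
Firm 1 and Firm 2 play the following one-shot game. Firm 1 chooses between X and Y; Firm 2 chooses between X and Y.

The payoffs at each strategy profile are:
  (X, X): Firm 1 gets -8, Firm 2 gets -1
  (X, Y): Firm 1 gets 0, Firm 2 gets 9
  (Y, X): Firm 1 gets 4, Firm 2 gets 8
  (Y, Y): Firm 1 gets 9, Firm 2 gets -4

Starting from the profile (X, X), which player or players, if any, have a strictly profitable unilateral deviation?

Both

Firm 1 at (X, X) earns -8; deviating to Y yields 4 — a strict improvement.
Firm 2 earns -1; deviating to Y yields 9 — a strict improvement.
Both Firm 1 and Firm 2 have strictly profitable deviations.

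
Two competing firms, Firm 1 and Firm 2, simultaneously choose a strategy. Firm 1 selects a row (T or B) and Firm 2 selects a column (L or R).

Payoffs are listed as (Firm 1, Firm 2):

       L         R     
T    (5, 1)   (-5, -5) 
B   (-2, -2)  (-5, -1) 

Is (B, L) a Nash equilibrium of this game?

At (B, L), Firm 1 earns -2; switching to T would give 5, so Firm 1 would deviate.
Firm 2 earns -2; switching to R would give -1, so Firm 2 would deviate.
Since at least one player can profitably deviate, this is not a Nash equilibrium.

No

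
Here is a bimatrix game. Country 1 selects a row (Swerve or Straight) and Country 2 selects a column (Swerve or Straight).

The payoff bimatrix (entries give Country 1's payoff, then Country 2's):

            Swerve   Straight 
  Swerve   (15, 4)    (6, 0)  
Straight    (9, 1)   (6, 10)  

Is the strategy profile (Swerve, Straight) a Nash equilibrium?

No

At (Swerve, Straight), Country 1 earns 6; switching to Straight would give 6, so Country 1 has no profitable deviation.
Country 2 earns 0; switching to Swerve would give 4, so Country 2 would deviate.
Since at least one player can profitably deviate, this is not a Nash equilibrium.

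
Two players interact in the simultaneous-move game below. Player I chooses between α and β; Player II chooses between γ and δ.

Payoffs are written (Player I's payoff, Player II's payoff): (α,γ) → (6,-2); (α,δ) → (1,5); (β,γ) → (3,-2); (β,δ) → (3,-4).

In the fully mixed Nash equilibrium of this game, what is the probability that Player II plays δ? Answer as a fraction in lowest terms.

3/5

Let y be the probability that Player II plays γ. In a completely mixed equilibrium, Player I must be indifferent between α and β.
Player I's expected payoff from α is 6y + (1−y); from β it is 3y + 3(1−y).
Setting these equal: 5y + 1 = 3, so y = 2/5.
Therefore Player II plays δ with probability 1 − 2/5 = 3/5.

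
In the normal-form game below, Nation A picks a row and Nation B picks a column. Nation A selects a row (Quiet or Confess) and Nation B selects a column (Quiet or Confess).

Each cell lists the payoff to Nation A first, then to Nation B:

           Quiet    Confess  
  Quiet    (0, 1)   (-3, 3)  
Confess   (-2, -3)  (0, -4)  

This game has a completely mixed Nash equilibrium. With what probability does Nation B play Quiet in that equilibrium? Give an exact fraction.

3/5

Let c be the probability that Nation B plays Quiet. In a completely mixed equilibrium, Nation A must be indifferent between Quiet and Confess.
Nation A's expected payoff from Quiet is −3(1−c); from Confess it is −2c.
Setting these equal: 3c − 3 = −2c, so c = 3/5.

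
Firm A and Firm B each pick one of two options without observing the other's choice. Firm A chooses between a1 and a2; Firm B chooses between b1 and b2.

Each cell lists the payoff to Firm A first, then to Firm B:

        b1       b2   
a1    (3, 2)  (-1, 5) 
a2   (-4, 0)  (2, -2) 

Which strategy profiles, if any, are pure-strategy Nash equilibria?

none

(a1, b1): Firm B prefers b2 (5 > 2) — not an equilibrium.
(a1, b2): Firm A prefers a2 (2 > -1) — not an equilibrium.
(a2, b1): Firm A prefers a1 (3 > -4) — not an equilibrium.
(a2, b2): Firm B prefers b1 (0 > -2) — not an equilibrium.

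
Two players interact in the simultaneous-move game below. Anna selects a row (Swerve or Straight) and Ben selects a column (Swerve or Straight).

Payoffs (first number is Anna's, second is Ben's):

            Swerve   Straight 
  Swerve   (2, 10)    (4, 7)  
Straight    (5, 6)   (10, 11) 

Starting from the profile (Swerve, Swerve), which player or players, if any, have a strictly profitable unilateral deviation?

Anna at (Swerve, Swerve) earns 2; deviating to Straight yields 5 — a strict improvement.
Ben earns 10; deviating to Straight yields 7 — not better.
Only Anna has a strictly profitable deviation.

Anna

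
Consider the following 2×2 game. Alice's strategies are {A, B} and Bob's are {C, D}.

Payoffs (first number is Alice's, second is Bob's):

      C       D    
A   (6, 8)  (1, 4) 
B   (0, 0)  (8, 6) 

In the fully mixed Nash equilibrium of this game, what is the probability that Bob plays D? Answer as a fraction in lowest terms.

Let c be the probability that Bob plays C. In a completely mixed equilibrium, Alice must be indifferent between A and B.
Alice's expected payoff from A is 6c + (1−c); from B it is 8(1−c).
Setting these equal: 5c + 1 = −8c + 8, so c = 7/13.
Therefore Bob plays D with probability 1 − 7/13 = 6/13.

6/13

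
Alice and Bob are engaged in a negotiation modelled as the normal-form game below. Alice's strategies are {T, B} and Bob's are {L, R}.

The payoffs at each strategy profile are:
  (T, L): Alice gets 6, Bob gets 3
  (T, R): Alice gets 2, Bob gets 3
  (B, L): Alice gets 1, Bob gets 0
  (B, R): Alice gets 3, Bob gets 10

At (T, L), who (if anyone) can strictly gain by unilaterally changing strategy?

Alice at (T, L) earns 6; deviating to B yields 1 — not better.
Bob earns 3; deviating to R yields 3 — not better.
Neither player can strictly improve; the profile is a Nash equilibrium.

Neither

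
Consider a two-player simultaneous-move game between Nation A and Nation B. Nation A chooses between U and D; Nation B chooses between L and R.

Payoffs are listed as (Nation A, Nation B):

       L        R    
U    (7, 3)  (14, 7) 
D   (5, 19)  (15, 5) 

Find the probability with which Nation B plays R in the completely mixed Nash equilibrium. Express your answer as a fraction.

Let y be the probability that Nation B plays L. In a completely mixed equilibrium, Nation A must be indifferent between U and D.
Nation A's expected payoff from U is 7y + 14(1−y); from D it is 5y + 15(1−y).
Setting these equal: −7y + 14 = −10y + 15, so y = 1/3.
Therefore Nation B plays R with probability 1 − 1/3 = 2/3.

2/3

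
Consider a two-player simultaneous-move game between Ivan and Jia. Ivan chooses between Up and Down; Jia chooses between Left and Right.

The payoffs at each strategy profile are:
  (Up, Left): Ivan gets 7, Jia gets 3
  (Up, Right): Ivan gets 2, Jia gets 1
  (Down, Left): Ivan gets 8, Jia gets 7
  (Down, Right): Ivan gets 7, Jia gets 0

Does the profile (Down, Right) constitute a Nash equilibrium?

At (Down, Right), Ivan earns 7; switching to Up would give 2, so Ivan has no profitable deviation.
Jia earns 0; switching to Left would give 7, so Jia would deviate.
Since at least one player can profitably deviate, this is not a Nash equilibrium.

No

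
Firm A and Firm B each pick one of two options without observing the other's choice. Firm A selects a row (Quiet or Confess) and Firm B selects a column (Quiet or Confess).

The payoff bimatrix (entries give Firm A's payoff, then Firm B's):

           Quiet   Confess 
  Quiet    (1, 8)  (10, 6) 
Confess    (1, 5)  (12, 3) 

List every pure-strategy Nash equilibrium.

(Quiet, Quiet): Firm A gets 1 ≥ 1 from Confess, and Firm B gets 8 ≥ 6 from Confess — Nash equilibrium.
(Quiet, Confess): Firm A prefers Confess (12 > 10); Firm B prefers Quiet (8 > 6) — not an equilibrium.
(Confess, Quiet): Firm A gets 1 ≥ 1 from Quiet, and Firm B gets 5 ≥ 3 from Confess — Nash equilibrium.
(Confess, Confess): Firm B prefers Quiet (5 > 3) — not an equilibrium.

(Quiet, Quiet) and (Confess, Quiet)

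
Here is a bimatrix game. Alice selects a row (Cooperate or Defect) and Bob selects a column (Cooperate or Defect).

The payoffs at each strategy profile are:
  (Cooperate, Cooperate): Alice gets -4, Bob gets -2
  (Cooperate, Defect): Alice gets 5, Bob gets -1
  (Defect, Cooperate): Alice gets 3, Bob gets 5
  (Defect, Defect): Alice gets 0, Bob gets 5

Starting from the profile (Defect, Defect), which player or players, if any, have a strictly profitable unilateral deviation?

Alice at (Defect, Defect) earns 0; deviating to Cooperate yields 5 — a strict improvement.
Bob earns 5; deviating to Cooperate yields 5 — not better.
Only Alice has a strictly profitable deviation.

Alice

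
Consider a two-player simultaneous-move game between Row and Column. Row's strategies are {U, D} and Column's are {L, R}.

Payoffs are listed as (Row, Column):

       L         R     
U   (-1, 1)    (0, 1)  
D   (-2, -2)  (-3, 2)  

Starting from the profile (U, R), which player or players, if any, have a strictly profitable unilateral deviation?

Neither

Row at (U, R) earns 0; deviating to D yields -3 — not better.
Column earns 1; deviating to L yields 1 — not better.
Neither player can strictly improve; the profile is a Nash equilibrium.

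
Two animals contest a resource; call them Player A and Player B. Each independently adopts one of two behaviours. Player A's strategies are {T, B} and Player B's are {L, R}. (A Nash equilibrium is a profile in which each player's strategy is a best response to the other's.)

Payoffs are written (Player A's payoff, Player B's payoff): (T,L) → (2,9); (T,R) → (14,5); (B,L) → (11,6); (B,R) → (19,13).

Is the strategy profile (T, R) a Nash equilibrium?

No

At (T, R), Player A earns 14; switching to B would give 19, so Player A would deviate.
Player B earns 5; switching to L would give 9, so Player B would deviate.
Since at least one player can profitably deviate, this is not a Nash equilibrium.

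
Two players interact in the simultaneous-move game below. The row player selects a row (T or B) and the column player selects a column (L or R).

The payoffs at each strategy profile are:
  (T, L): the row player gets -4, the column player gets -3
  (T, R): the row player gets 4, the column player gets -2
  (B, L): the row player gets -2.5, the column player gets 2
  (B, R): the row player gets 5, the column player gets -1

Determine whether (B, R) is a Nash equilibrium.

At (B, R), the row player earns 5; switching to T would give 4, so the row player has no profitable deviation.
The column player earns -1; switching to L would give 2, so the column player would deviate.
Since at least one player can profitably deviate, this is not a Nash equilibrium.

No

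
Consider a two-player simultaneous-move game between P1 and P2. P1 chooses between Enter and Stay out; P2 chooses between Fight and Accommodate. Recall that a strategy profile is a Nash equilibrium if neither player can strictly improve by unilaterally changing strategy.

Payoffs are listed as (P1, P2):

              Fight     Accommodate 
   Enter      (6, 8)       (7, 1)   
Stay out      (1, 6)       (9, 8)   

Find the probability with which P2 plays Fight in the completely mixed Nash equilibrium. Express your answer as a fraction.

Let c be the probability that P2 plays Fight. In a completely mixed equilibrium, P1 must be indifferent between Enter and Stay out.
P1's expected payoff from Enter is 6c + 7(1−c); from Stay out it is c + 9(1−c).
Setting these equal: −c + 7 = −8c + 9, so c = 2/7.

2/7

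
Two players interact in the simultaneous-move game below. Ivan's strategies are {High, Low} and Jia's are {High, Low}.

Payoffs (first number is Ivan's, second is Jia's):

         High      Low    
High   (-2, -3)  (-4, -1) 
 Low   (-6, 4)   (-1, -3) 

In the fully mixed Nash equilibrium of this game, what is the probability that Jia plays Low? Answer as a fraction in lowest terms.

4/7

Let c be the probability that Jia plays High. In a completely mixed equilibrium, Ivan must be indifferent between High and Low.
Ivan's expected payoff from High is −2c − 4(1−c); from Low it is −6c − (1−c).
Setting these equal: 2c − 4 = −5c − 1, so c = 3/7.
Therefore Jia plays Low with probability 1 − 3/7 = 4/7.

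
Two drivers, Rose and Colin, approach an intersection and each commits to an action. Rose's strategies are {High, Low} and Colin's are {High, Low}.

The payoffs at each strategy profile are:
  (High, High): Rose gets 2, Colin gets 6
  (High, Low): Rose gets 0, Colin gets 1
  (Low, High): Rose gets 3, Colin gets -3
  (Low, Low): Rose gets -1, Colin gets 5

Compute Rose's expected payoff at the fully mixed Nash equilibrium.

1

First find q, the probability Colin plays High, from Rose's indifference between High and Low: 2q = 3q − (1−q), giving q = 1/2.
Since Rose is indifferent in equilibrium, Rose's expected payoff equals the payoff from either row against (1/2, 1/2). Using High: 2(1/2) = 1.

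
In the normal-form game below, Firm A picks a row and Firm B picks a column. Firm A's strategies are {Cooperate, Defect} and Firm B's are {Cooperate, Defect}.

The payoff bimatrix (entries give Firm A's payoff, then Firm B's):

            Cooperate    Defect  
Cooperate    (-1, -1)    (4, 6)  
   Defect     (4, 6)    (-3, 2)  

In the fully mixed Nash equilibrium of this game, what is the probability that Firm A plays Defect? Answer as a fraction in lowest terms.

Let p be the probability that Firm A plays Cooperate. In a completely mixed equilibrium, Firm B must be indifferent between Cooperate and Defect.
Firm B's expected payoff from Cooperate is −p + 6(1−p); from Defect it is 6p + 2(1−p).
Setting these equal: −7p + 6 = 4p + 2, so p = 4/11.
Therefore Firm A plays Defect with probability 1 − 4/11 = 7/11.

7/11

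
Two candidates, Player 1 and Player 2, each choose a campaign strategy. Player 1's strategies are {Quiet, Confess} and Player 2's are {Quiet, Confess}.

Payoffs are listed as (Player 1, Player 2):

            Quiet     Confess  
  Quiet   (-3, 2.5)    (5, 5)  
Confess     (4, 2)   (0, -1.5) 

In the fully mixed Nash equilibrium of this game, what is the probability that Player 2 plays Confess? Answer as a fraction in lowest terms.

Let y be the probability that Player 2 plays Quiet. In a completely mixed equilibrium, Player 1 must be indifferent between Quiet and Confess.
Player 1's expected payoff from Quiet is −3y + 5(1−y); from Confess it is 4y.
Setting these equal: −8y + 5 = 4y, so y = 5/12.
Therefore Player 2 plays Confess with probability 1 − 5/12 = 7/12.

7/12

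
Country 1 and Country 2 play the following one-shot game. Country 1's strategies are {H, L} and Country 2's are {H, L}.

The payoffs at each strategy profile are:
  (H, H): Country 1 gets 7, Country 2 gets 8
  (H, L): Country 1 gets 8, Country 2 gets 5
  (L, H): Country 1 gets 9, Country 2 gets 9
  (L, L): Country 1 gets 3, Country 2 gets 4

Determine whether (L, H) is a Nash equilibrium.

Yes

At (L, H), Country 1 earns 9; switching to H would give 7, so Country 1 has no profitable deviation.
Country 2 earns 9; switching to L would give 4, so Country 2 has no profitable deviation.
Neither player can gain by a unilateral deviation, so this profile is a Nash equilibrium.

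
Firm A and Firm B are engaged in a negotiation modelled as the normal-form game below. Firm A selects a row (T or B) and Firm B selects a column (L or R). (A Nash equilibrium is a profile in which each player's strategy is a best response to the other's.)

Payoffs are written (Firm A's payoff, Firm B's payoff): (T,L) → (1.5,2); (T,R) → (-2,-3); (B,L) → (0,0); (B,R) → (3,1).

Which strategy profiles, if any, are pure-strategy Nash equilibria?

(T, L) and (B, R)

(T, L): Firm A gets 1.5 ≥ 0 from B, and Firm B gets 2 ≥ -3 from R — Nash equilibrium.
(T, R): Firm A prefers B (3 > -2); Firm B prefers L (2 > -3) — not an equilibrium.
(B, L): Firm A prefers T (1.5 > 0); Firm B prefers R (1 > 0) — not an equilibrium.
(B, R): Firm A gets 3 ≥ -2 from T, and Firm B gets 1 ≥ 0 from L — Nash equilibrium.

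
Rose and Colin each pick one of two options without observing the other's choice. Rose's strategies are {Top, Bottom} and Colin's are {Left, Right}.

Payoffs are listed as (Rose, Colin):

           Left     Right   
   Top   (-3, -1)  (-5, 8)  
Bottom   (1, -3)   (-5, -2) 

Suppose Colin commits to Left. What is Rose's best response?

Bottom

Against Left, Rose earns -3 from Top and 1 from Bottom.
So Bottom is the best response.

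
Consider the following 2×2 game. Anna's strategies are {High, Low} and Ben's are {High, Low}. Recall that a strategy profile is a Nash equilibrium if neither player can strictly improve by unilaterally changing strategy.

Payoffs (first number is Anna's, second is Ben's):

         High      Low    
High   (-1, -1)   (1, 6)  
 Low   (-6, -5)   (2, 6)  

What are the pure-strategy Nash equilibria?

(Low, Low)

(High, High): Ben prefers Low (6 > -1) — not an equilibrium.
(High, Low): Anna prefers Low (2 > 1) — not an equilibrium.
(Low, High): Anna prefers High (-1 > -6); Ben prefers Low (6 > -5) — not an equilibrium.
(Low, Low): Anna gets 2 ≥ 1 from High, and Ben gets 6 ≥ -5 from High — Nash equilibrium.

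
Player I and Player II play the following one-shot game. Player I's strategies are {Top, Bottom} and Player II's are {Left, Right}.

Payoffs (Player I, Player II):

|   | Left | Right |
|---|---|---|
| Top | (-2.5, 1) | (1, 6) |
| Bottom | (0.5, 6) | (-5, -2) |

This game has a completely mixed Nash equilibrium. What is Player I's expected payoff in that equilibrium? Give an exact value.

First find q, the probability Player II plays Left, from Player I's indifference between Top and Bottom: −2.5q + (1−q) = 0.5q − 5(1−q), giving q = 2/3.
Since Player I is indifferent in equilibrium, Player I's expected payoff equals the payoff from either row against (2/3, 1/3). Using Top: −2.5(2/3) + (1/3) = -4/3.

-4/3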